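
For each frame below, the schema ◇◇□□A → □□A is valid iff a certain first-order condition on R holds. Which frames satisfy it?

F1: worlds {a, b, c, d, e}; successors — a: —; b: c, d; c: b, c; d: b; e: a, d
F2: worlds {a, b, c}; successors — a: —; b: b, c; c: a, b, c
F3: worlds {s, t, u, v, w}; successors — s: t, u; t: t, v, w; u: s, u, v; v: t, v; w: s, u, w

This is the axiom for a generalized confluence (Geach) condition; its first-order frame correspondent is ∀x ∀y ∀z ((xR²y ∧ xR²z) → ∃w (yR²w ∧ z = w)).
F1: fails — cR²b, cR²d but no w with bR²w and d=w.
F2: fails — bR²a, bR²a but no w with aR²w and a=w.
F3: fails — sR²u, sR²w but no w* with uR²w* and w=w*.
Valid on no frame.

none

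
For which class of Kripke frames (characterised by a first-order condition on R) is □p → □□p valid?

transitivity: ∀x ∀y ∀z (Rxy ∧ Ryz → Rxz)

This is the 4 axiom.
It corresponds to transitivity: ∀x ∀y ∀z (Rxy ∧ Ryz → Rxz).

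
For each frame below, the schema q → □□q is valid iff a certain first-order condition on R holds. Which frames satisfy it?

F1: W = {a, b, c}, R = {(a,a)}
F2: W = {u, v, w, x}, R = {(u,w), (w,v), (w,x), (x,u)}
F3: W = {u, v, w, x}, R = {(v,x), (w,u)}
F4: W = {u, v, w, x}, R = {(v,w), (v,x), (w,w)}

Frame correspondent (Sahlqvist): ∀x ∀z (xR²z → ∃w (x = w ∧ z = w)) — i.e. a generalized confluence (Geach) condition.
F1: satisfies the condition.
F2: fails — uR²v but u ≠ v.
F3: satisfies the condition.
F4: fails — vR²w but v ≠ w.

F1, F3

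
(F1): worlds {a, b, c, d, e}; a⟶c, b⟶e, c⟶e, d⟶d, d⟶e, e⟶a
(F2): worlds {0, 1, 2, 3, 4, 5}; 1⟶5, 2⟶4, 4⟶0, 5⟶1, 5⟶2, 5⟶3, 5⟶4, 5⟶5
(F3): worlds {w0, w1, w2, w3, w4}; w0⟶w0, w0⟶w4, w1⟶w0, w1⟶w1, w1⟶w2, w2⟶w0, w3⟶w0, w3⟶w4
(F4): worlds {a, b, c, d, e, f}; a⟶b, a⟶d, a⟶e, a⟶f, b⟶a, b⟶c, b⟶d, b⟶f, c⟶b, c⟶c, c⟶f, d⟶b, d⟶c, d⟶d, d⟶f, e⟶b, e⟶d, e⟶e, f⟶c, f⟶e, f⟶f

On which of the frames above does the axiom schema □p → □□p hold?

none

The schema corresponds to transitivity: ∀x ∀y ∀z (Rxy ∧ Ryz → Rxz).
(F1): fails — Rde and Rea but not Rda.
(F2): fails — R54 and R40 but not R50.
(F3): fails — Rw1w0 and Rw0w4 but not Rw1w4.
(F4): fails — Rdf and Rfe but not Rde.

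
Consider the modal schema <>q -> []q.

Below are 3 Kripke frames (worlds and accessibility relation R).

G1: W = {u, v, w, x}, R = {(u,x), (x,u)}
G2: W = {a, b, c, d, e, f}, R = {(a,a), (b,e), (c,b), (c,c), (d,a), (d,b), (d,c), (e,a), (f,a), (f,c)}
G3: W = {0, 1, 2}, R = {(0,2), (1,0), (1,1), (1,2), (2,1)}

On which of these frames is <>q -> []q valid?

G1

This is the axiom for partial functionality; its first-order frame correspondent is forall x forall y forall z (Rxy & Rxz -> y = z).
G1: satisfies the condition.
G2: fails — c sees both b and c.
G3: fails — 1 sees both 0 and 1.
Valid on: G1.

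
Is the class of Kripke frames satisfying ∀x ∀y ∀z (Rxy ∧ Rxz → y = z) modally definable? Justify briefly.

This is a Sahlqvist condition; the CD axiom ◇r → □r defines it.

Yes, by ◇r → □r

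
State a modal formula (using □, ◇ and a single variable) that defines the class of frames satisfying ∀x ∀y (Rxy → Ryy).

The condition is shift-reflexivity. The T□ schema □(□ψ → ψ) defines it.
Suppose □(□ψ→ψ) is valid. Take Rxy and set V(ψ)={w : Ryw}. Then at y, □ψ holds; since □(□ψ→ψ) at x, □ψ→ψ at y, so ψ at y, i.e. Ryy.

□(□ψ → ψ)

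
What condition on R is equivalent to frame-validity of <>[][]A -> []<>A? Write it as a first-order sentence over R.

This is a Sahlqvist (Geach-type) schema ◇^1□^2A → □^1◇^1A.
Minimal-valuation argument: fix x; take any y with xR^1y and any z with xR^1z. Set V(A) to the set of worlds R-reachable from y in exactly 2 steps. Then □^2A holds at y, so the antecedent holds at x; validity forces ◇^1A at z, giving a w with zR^1w and yR^2w.
First-order correspondent: forall x forall y forall z ((xRy & xRz) -> exists w (y R^2 w & zRw)).

forall x forall y forall z ((xRy & xRz) -> exists w (y R^2 w & zRw))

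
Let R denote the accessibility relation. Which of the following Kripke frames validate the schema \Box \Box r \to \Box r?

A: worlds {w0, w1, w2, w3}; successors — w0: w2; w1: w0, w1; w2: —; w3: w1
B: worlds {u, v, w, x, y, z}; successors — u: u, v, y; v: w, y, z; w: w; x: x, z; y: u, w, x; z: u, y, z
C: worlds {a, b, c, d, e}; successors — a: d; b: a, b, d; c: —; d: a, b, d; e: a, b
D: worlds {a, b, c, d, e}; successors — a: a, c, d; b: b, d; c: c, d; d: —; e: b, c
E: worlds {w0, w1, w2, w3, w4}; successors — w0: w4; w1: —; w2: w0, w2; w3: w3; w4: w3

B, C, D

This is the axiom for density; its first-order frame correspondent is \forall x \forall y (Rxy \to \exists z (Rxz \wedge Rzy)).
A: fails — Rw0w2 but no z with Rw0z and Rzw2.
B: satisfies the condition.
C: satisfies the condition.
D: satisfies the condition.
E: fails — Rw0w4 but no z with Rw0z and Rzw4.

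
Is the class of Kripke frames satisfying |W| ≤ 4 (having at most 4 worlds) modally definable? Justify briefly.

Not modally definable

Modal frame validity is preserved under disjoint unions.
Any modal formula valid on each of 5 disjoint one-world frames is valid on their disjoint union (validity is preserved under disjoint unions). Each one-world frame has |W|=1≤4, but the union has |W|=5.
So the class is not modally definable.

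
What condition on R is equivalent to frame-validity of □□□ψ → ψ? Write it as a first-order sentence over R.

This is a Sahlqvist (Geach-type) schema ◇^0□^3ψ → □^0◇^0ψ.
First-order correspondent: ∀x ∃w (xR³w ∧ x = w).

∀x ∃w (xR³w ∧ x = w)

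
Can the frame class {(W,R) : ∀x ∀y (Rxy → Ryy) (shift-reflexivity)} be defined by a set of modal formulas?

Yes, by □(□q → q)

This is a Sahlqvist condition; the T□ axiom □(□q → q) defines it.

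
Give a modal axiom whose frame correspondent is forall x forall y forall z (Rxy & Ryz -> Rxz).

□p → □□p

This is transitivity; the standard corresponding axiom is 4: □p → □□p.
Suppose □p→□□p is valid. Take Rxy, Ryz and set V(p)={w : Rxw}. Then □p at x, so □□p at x, so □p at y, so p at z, i.e. Rxz.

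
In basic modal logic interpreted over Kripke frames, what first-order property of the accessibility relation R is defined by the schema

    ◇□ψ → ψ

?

symmetry: ∀x ∀y (Rxy → Ryx)

This is frame-equivalent to ψ → □◇ψ (substitute ¬ψ for ψ and contrapose).
Suppose ψ→□◇ψ is valid. Take Rxy and set V(ψ)={x}. Then ψ at x, so □◇ψ at x, so ◇ψ at y, so some z with Ryz has ψ; z=x, i.e. Ryx.
The converse is a direct semantic check.
So the correspondent is symmetry.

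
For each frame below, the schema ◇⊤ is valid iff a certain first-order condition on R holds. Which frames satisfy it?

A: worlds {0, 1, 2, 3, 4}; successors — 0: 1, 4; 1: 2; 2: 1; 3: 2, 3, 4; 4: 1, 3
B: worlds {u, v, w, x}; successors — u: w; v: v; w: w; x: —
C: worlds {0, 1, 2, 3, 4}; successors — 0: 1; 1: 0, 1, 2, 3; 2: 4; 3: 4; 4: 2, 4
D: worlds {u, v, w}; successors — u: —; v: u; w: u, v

A, C

This is the axiom for seriality; its first-order frame correspondent is ∀x ∃y Rxy.
A: ✓.
B: fails — world x has no successor.
C: ✓.
D: fails — world u has no successor.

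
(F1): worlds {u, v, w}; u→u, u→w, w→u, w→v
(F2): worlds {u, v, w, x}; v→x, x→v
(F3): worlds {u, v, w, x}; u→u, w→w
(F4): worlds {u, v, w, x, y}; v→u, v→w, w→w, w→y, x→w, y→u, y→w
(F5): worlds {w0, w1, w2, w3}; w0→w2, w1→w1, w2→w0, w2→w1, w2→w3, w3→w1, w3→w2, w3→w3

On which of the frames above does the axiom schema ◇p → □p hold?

The schema corresponds to partial functionality: ∀x ∀y ∀z (Rxy ∧ Rxz → y = z).
(F1): fails — u sees both u and w.
(F2): holds.
(F3): holds.
(F4): fails — v sees both u and w.
(F5): fails — w2 sees both w0 and w1.
Valid on: (F2), (F3).

(F2), (F3)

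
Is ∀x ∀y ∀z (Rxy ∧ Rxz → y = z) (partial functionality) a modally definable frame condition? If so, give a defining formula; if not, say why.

Yes: it is partial functionality, defined by the CD schema ◇p → □p.
Suppose ◇p→□p is valid. Take Rxy, Rxz and set V(p)={y}. Then ◇p at x, so □p at x, so p at z, i.e. z=y.

Yes, by ◇p → □p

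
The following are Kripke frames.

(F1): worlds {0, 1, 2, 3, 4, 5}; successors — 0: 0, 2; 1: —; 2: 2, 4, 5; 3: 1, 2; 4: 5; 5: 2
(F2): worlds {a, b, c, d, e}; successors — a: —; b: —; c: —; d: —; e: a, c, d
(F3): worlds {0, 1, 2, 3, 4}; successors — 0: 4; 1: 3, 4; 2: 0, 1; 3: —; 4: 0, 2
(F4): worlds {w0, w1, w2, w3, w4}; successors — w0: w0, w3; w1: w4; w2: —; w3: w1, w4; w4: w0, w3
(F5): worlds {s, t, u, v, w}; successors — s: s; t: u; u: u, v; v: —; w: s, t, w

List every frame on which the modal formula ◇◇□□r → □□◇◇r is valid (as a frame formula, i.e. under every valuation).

(F1), (F2), (F4)

This is the axiom for a generalized confluence (Geach) condition; its first-order frame correspondent is ∀x ∀y ∀z ((xR²y ∧ xR²z) → ∃w (yR²w ∧ zR²w)).
(F1): condition met.
(F2): condition met.
(F3): fails — 0R²0, 0R²2 but no w with 0R²w and 2R²w.
(F4): condition met.
(F5): fails — tR²u, tR²v but no w* with uR²w* and vR²w*.
Valid on: (F1), (F2), (F4).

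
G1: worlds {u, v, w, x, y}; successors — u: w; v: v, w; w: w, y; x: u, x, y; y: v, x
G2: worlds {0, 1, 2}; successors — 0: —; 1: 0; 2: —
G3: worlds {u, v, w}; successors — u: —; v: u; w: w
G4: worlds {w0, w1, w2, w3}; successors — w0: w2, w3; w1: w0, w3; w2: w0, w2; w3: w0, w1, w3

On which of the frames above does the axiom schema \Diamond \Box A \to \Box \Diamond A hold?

G4

The schema corresponds to convergence: \forall x \forall y \forall z (Rxy \wedge Rxz \to \exists w (Ryw \wedge Rzw)).
G1: fails — Rww and Rwy but w and y have no common successor.
G2: fails — R10 and R10 but 0 and 0 have no common successor.
G3: fails — Rvu and Rvu but u and u have no common successor.
G4: condition met.
Valid on: G4.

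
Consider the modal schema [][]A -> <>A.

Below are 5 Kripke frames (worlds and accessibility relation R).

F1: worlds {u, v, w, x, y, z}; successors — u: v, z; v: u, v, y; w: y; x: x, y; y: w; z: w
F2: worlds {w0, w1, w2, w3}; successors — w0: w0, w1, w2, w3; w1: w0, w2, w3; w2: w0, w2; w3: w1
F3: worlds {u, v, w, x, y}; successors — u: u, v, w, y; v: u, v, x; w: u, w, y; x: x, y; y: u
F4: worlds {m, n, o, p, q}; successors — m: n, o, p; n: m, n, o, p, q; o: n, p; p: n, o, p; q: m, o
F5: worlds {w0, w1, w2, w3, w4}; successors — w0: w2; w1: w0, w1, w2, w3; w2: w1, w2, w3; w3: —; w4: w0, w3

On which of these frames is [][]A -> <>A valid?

Frame correspondent (Sahlqvist): forall x exists w (x R^2 w & xRw) — i.e. a generalized confluence (Geach) condition.
F1: fails — at w but no t with wR²t and wRt.
F2: fails — at w3 but no w with w3R²w and w3Rw.
F3: holds.
F4: holds.
F5: fails — at w3 but no w with w3R²w and w3Rw.
Valid on: F3, F4.

F3, F4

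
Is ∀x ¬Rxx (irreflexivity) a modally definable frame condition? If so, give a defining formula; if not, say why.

If a class were modally definable it would be closed under surjective bounded morphisms (Goldblatt–Thomason).
The 4-cycle (worlds w0,w1,w2,w3 with w0→w1→w2→w3→w0) is irreflexive, and the map sending every world to a single reflexive point • is a surjective bounded morphism (forth: every edge maps to (•,•); back: every world has a successor). So any modal formula valid on the 4-cycle is also valid on the reflexive point, which is not irreflexive.
Hence irreflexivity is not modally definable.

Not modally definable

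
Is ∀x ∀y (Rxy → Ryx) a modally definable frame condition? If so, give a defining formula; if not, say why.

Yes, by r → □◇r

Yes: it is symmetry, defined by the B schema r → □◇r.
Suppose r→□◇r is valid. Take Rxy and set V(r)={x}. Then r at x, so □◇r at x, so ◇r at y, so some z with Ryz has r; z=x, i.e. Ryx.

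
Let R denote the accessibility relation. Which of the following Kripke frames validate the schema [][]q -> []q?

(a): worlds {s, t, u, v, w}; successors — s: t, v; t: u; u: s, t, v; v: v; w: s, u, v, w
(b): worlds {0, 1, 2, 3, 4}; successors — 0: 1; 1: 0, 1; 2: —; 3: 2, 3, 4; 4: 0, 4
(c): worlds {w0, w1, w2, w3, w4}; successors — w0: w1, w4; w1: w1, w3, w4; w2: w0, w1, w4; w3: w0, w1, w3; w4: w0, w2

(b)

Frame correspondent (Sahlqvist): forall x forall y (Rxy -> exists z (Rxz & Rzy)) — i.e. density.
(a): fails — Rus but no z with Ruz and Rzs.
(b): condition met.
(c): fails — Rw4w2 but no z with Rw4z and Rzw2.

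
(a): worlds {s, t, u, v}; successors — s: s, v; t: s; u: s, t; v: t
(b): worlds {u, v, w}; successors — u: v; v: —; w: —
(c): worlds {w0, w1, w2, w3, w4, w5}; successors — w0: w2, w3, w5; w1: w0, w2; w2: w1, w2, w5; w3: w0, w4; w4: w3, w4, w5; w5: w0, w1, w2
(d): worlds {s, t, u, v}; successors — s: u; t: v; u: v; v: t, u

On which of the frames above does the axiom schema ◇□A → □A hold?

none

Frame correspondent (Sahlqvist): ∀x ∀y ∀z (Rxy ∧ Rxz → Ryz) — i.e. the Euclidean property.
(a): fails — Rsv and Rsv but not Rvv.
(b): fails — Ruv and Ruv but not Rvv.
(c): fails — Rw0w5 and Rw0w5 but not Rw5w5.
(d): fails — Rsu and Rsu but not Ruu.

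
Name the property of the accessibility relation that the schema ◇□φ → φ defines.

This schema is equivalent to the B axiom φ → □◇φ.
Its frame correspondent is symmetry — ∀x ∀y (Rxy → Ryx).

symmetry: ∀x ∀y (Rxy → Ryx)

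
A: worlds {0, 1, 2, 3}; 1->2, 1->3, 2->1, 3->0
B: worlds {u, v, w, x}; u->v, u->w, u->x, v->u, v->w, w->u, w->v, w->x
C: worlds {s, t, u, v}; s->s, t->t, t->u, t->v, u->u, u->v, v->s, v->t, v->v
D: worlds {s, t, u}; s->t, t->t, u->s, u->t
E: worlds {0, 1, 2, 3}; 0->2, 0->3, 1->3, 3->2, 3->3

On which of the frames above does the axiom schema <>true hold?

This is the axiom for seriality; its first-order frame correspondent is forall x exists y Rxy.
A: fails — world 0 has no successor.
B: fails — world x has no successor.
C: satisfies the condition.
D: satisfies the condition.
E: fails — world 2 has no successor.
Valid on: C, D.

C, D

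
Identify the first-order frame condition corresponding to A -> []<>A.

symmetry

Suppose A→□◇A is valid. Take Rxy and set V(A)={x}. Then A at x, so □◇A at x, so ◇A at y, so some z with Ryz has A; z=x, i.e. Ryx.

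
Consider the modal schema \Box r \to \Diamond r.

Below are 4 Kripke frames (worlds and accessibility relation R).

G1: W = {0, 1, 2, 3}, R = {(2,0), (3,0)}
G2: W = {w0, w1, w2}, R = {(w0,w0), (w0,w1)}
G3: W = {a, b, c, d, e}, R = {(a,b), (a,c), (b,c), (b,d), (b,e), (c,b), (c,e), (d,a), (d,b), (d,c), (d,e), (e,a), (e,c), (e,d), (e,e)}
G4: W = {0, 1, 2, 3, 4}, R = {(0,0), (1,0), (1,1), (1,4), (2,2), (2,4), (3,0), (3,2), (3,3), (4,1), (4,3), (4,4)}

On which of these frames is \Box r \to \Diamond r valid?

The schema corresponds to seriality: \forall x \exists y Rxy.
G1: fails — world 0 has no successor.
G2: fails — world w1 has no successor.
G3: satisfies the condition.
G4: satisfies the condition.

G3, G4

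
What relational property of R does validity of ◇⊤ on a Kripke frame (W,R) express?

◇⊤ holds at w iff w has a successor, so frame-validity of ◇⊤ is exactly seriality. Equivalently via □q → ◇q:
Suppose □q→◇q is valid. At any x set V(q)=W. Then □q at x, so ◇q at x, so x has a successor.

seriality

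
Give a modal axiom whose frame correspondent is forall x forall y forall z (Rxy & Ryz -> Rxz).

□ψ → □□ψ

The condition is transitivity. The 4 schema □ψ → □□ψ defines it.
Suppose □ψ→□□ψ is valid. Take Rxy, Ryz and set V(ψ)={w : Rxw}. Then □ψ at x, so □□ψ at x, so □ψ at y, so ψ at z, i.e. Rxz.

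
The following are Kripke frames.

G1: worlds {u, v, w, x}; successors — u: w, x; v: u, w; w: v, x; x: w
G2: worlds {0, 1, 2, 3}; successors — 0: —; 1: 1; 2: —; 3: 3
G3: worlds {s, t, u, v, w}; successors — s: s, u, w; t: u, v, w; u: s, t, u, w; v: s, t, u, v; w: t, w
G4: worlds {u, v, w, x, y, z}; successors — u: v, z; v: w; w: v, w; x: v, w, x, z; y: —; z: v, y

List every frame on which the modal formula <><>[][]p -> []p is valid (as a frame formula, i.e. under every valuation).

The schema corresponds to a generalized confluence (Geach) condition: forall x forall y forall z ((x R^2 y & xRz) -> exists w (y R^2 w & z = w)).
G1: fails — uR²w, uRx but no t with wR²t and x=t.
G2: condition met.
G3: fails — sR²w, sRs but no w* with wR²w* and s=w*.
G4: fails — uR²v, uRz but no t with vR²t and z=t.
Valid on: G2.

G2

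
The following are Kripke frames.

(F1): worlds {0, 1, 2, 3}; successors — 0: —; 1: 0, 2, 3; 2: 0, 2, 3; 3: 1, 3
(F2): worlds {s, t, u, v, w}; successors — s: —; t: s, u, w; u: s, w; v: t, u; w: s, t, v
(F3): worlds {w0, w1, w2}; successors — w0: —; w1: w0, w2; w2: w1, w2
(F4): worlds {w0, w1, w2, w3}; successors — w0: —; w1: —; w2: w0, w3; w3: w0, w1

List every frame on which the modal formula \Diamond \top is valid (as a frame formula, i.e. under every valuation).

none

The schema corresponds to seriality: \forall x \exists y Rxy.
(F1): fails — world 0 has no successor.
(F2): fails — world s has no successor.
(F3): fails — world w0 has no successor.
(F4): fails — world w0 has no successor.
Valid on no frame.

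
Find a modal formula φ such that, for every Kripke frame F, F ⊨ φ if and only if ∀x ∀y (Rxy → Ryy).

□(□s → s)

A defining formula is □(□s → s) (the T□ axiom).
Suppose □(□s→s) is valid. Take Rxy and set V(s)={w : Ryw}. Then at y, □s holds; since □(□s→s) at x, □s→s at y, so s at y, i.e. Ryy.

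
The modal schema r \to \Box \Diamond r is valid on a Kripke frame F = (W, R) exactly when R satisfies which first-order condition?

Suppose r→□◇r is valid. Take Rxy and set V(r)={x}. Then r at x, so □◇r at x, so ◇r at y, so some z with Ryz has r; z=x, i.e. Ryx.

symmetry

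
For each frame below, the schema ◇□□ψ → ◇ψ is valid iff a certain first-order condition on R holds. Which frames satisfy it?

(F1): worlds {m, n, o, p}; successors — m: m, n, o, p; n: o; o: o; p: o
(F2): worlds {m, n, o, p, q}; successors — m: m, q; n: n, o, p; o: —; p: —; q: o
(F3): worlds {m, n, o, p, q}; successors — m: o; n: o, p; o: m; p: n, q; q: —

(F1)

This is the axiom for a generalized confluence (Geach) condition; its first-order frame correspondent is ∀x ∀y (xRy → ∃w (yR²w ∧ xRw)).
(F1): holds.
(F2): fails — mRq but no w with qR²w and mRw.
(F3): fails — pRq but no w with qR²w and pRw.
Valid on: (F1).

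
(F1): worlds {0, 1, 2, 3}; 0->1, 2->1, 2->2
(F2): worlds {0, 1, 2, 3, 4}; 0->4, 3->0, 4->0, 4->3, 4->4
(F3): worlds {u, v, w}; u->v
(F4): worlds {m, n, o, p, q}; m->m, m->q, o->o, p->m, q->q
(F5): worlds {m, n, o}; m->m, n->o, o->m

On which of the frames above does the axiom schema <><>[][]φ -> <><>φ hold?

Frame correspondent (Sahlqvist): forall x forall y (x R^2 y -> exists w (y R^2 w & x R^2 w)) — i.e. a generalized confluence (Geach) condition.
(F1): fails — 2R²1 but no w with 1R²w and 2R²w.
(F2): condition met.
(F3): condition met.
(F4): condition met.
(F5): condition met.

(F2), (F3), (F4), (F5)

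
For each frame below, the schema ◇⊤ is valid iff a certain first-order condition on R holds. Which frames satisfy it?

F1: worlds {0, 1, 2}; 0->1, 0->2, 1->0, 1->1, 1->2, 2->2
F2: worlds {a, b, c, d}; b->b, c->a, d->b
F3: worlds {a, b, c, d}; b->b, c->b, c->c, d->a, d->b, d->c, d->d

F1

Frame correspondent (Sahlqvist): ∀x ∃y Rxy — i.e. seriality.
F1: holds.
F2: fails — world a has no successor.
F3: fails — world a has no successor.
Valid on: F1.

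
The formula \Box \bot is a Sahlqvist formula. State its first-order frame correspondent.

□⊥ is valid iff no world has any successor (otherwise □⊥ fails at any world with one).
Conversely, on a frame with emptiness of R the schema holds at every world under every valuation.
Frame condition: \forall x \forall y \neg Rxy.

emptiness of R: \forall x \forall y \neg Rxy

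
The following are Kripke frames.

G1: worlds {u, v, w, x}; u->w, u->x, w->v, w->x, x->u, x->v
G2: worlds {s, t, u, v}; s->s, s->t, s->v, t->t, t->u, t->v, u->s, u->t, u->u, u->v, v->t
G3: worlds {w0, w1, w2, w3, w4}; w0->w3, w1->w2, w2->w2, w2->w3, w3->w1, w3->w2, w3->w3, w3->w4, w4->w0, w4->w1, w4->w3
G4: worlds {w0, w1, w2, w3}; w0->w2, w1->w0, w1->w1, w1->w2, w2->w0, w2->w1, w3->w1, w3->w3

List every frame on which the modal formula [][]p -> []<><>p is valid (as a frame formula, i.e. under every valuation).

G2, G3, G4

This is the axiom for a generalized confluence (Geach) condition; its first-order frame correspondent is forall x forall z (xRz -> exists w (x R^2 w & z R^2 w)).
G1: fails — wRv but no t with wR²t and vR²t.
G2: satisfies the condition.
G3: satisfies the condition.
G4: satisfies the condition.
Valid on: G2, G3, G4.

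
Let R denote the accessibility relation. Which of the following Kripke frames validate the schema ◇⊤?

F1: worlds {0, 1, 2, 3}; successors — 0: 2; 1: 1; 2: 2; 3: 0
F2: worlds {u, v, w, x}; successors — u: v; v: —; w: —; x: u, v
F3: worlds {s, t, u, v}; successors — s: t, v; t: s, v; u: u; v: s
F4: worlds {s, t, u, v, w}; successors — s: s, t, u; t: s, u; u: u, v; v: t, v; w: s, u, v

F1, F3, F4

The schema corresponds to seriality: ∀x ∃y Rxy.
F1: holds.
F2: fails — world v has no successor.
F3: holds.
F4: holds.
Valid on: F1, F3, F4.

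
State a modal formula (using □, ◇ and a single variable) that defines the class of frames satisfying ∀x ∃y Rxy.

□p → ◇p

A defining formula is □p → ◇p (the D axiom).
Suppose □p→◇p is valid. At any x set V(p)=W. Then □p at x, so ◇p at x, so x has a successor.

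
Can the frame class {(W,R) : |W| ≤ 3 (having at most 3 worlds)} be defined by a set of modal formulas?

Not definable by any modal formula

If a class were modally definable it would be closed under disjoint unions (Goldblatt–Thomason).
Any modal formula valid on each of 4 disjoint one-world frames is valid on their disjoint union (validity is preserved under disjoint unions). Each one-world frame has |W|=1≤3, but the union has |W|=4.
Hence having at most 3 worlds is not modally definable.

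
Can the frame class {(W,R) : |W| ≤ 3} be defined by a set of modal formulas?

Not modally definable

If a class were modally definable it would be closed under disjoint unions (Goldblatt–Thomason).
Any modal formula valid on each of 4 disjoint one-world frames is valid on their disjoint union (validity is preserved under disjoint unions). Each one-world frame has |W|=1≤3, but the union has |W|=4.
Hence having at most 3 worlds is not modally definable.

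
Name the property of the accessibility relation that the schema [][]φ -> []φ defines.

Suppose □□φ→□φ is valid. Take Rxy and set V(φ)={w : xR²w}. Then □□φ at x, so □φ at x, so φ at y, i.e. ∃z(Rxz∧Rzy).
Conversely, on a frame with density the schema holds at every world under every valuation.
So the correspondent is density.

density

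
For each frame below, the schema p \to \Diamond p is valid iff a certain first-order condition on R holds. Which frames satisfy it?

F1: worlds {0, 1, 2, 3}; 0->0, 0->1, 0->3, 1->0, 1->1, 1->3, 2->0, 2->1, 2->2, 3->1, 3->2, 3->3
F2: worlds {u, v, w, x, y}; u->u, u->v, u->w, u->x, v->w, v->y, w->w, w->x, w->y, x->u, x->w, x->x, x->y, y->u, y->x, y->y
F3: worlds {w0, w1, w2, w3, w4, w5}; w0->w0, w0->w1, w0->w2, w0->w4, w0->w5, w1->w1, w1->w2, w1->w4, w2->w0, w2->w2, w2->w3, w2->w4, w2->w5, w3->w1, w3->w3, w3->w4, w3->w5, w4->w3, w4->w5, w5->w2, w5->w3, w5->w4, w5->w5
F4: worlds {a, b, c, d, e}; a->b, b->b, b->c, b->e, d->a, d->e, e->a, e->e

Frame correspondent (Sahlqvist): \forall x Rxx — i.e. reflexivity.
F1: satisfies the condition.
F2: fails — world v does not see itself.
F3: fails — world w4 does not see itself.
F4: fails — world a does not see itself.
Valid on: F1.

F1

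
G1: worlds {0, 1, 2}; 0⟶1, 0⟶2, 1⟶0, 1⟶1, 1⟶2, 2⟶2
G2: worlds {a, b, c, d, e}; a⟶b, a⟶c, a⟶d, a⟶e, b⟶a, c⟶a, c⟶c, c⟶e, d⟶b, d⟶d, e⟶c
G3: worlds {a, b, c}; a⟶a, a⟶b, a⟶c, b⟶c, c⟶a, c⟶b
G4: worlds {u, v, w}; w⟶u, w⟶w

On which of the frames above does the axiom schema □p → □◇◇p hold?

G1, G2, G3

Frame correspondent (Sahlqvist): ∀x ∀z (xRz → ∃w (xRw ∧ zR²w)) — i.e. a generalized confluence (Geach) condition.
G1: ✓.
G2: ✓.
G3: ✓.
G4: fails — wRu but no t with wRt and uR²t.
Valid on: G1, G2, G3.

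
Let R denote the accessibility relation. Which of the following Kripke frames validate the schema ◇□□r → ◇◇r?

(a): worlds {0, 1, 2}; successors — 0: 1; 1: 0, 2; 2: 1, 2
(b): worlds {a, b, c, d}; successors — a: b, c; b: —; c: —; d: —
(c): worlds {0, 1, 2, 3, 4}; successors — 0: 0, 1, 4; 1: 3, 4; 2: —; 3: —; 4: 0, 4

(a)

Frame correspondent (Sahlqvist): ∀x ∀y (xRy → ∃w (yR²w ∧ xR²w)) — i.e. a generalized confluence (Geach) condition.
(a): condition met.
(b): fails — aRb but no w with bR²w and aR²w.
(c): fails — 1R3 but no w with 3R²w and 1R²w.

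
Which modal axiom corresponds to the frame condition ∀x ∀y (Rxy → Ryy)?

□(□s → s)

A defining formula is □(□s → s) (the T□ axiom).
Suppose □(□s→s) is valid. Take Rxy and set V(s)={w : Ryw}. Then at y, □s holds; since □(□s→s) at x, □s→s at y, so s at y, i.e. Ryy.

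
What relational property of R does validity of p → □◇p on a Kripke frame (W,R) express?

Symmetry

This is the B axiom.
It corresponds to symmetry: ∀x ∀y (Rxy → Ryx).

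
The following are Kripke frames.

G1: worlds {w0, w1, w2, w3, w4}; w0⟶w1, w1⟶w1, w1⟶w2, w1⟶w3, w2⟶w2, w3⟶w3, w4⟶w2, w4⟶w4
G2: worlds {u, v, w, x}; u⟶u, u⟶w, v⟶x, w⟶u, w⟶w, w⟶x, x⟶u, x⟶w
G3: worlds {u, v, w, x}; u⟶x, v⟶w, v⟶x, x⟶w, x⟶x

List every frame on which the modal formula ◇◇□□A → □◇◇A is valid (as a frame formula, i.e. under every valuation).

This is the axiom for a generalized confluence (Geach) condition; its first-order frame correspondent is ∀x ∀y ∀z ((xR²y ∧ xRz) → ∃w (yR²w ∧ zR²w)).
G1: fails — w1R²w2, w1Rw3 but no w with w2R²w and w3R²w.
G2: ✓.
G3: fails — uR²w, uRx but no t with wR²t and xR²t.

G2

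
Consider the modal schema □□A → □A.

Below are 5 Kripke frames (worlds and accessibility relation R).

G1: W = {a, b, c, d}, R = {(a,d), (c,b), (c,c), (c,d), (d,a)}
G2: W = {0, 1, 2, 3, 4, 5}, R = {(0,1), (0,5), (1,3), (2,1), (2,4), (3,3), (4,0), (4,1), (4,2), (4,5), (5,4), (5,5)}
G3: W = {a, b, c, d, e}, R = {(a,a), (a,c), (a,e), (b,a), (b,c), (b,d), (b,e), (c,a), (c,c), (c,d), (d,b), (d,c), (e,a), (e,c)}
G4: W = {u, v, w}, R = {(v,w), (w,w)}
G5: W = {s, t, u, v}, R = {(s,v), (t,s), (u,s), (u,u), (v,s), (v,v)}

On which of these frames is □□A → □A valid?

The schema corresponds to density: ∀x ∀y (Rxy → ∃z (Rxz ∧ Rzy)).
G1: fails — Rad but no z with Raz and Rzd.
G2: fails — R01 but no z with R0z and Rz1.
G3: fails — Rdb but no z with Rdz and Rzb.
G4: holds.
G5: fails — Rts but no z with Rtz and Rzs.

G4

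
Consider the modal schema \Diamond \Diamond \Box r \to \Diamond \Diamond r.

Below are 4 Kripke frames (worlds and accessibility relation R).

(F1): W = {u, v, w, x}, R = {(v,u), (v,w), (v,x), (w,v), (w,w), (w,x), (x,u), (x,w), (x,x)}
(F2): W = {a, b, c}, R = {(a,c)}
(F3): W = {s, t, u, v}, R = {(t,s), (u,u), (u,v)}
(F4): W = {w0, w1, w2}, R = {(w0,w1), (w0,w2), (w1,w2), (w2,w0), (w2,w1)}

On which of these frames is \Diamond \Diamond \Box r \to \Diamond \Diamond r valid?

(F2)

Frame correspondent (Sahlqvist): \forall x \forall y (x R^2 y \to \exists w (yRw \wedge x R^2 w)) — i.e. a generalized confluence (Geach) condition.
(F1): fails — vR²u but no t with uRt and vR²t.
(F2): ✓.
(F3): fails — uR²v but no w with vRw and uR²w.
(F4): fails — w1R²w1 but no w with w1Rw and w1R²w.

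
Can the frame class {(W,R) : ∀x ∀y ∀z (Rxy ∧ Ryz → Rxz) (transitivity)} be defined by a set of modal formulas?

Yes: it is transitivity, defined by the 4 schema □q → □□q.
Suppose □q→□□q is valid. Take Rxy, Ryz and set V(q)={w : Rxw}. Then □q at x, so □□q at x, so □q at y, so q at z, i.e. Rxz.

Definable; □q → □□q defines it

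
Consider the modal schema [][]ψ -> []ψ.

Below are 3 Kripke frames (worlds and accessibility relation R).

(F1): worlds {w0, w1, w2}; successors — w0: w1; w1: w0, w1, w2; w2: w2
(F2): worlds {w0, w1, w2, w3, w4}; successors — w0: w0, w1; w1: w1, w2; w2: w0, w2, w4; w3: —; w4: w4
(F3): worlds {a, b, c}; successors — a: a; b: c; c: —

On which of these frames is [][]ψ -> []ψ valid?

Frame correspondent (Sahlqvist): forall x forall y (Rxy -> exists z (Rxz & Rzy)) — i.e. density.
(F1): holds.
(F2): holds.
(F3): fails — Rbc but no z with Rbz and Rzc.

(F1), (F2)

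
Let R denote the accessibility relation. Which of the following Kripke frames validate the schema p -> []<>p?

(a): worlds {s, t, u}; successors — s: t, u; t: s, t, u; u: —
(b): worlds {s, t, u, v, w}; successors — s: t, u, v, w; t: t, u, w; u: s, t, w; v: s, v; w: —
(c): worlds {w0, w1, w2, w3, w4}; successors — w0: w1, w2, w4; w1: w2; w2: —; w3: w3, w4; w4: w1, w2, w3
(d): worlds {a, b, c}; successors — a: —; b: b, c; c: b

The schema corresponds to symmetry: forall x forall y (Rxy -> Ryx).
(a): fails — Rtu but not Rut.
(b): fails — Ruw but not Rwu.
(c): fails — Rw1w2 but not Rw2w1.
(d): condition met.
Valid on: (d).

(d)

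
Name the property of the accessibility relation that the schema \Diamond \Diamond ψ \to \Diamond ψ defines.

This schema is equivalent to the 4 axiom □ψ → □□ψ.
Its frame correspondent is transitivity — \forall x \forall y \forall z (Rxy \wedge Ryz \to Rxz).

Transitivity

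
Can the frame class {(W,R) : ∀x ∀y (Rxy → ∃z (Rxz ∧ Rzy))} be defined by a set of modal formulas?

Yes, by □□p → □p

The condition is density. A defining modal formula is □□p → □p.
Suppose □□p→□p is valid. Take Rxy and set V(p)={w : xR²w}. Then □□p at x, so □p at x, so p at y, i.e. ∃z(Rxz∧Rzy).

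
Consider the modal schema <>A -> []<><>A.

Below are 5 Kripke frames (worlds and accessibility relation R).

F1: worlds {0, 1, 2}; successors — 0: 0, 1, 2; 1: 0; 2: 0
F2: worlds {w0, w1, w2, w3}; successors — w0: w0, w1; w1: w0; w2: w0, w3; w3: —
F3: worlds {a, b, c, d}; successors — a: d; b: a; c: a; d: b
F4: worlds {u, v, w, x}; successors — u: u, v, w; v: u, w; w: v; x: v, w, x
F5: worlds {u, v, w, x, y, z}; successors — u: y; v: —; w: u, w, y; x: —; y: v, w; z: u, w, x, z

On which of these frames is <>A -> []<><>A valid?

F1

This is the axiom for a generalized confluence (Geach) condition; its first-order frame correspondent is forall x forall y forall z ((xRy & xRz) -> exists w (y = w & z R^2 w)).
F1: ✓.
F2: fails — w2Rw0, w2Rw3 but no w with w0=w and w3R²w.
F3: fails — aRd, aRd but no w with d=w and dR²w.
F4: fails — uRv, uRw but no t with v=t and wR²t.
F5: fails — wRu, wRu but no t with u=t and uR²t.
Valid on: F1.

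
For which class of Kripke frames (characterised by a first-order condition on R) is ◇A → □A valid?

partial functionality: ∀x ∀y ∀z (Rxy ∧ Rxz → y = z)

Suppose ◇A→□A is valid. Take Rxy, Rxz and set V(A)={y}. Then ◇A at x, so □A at x, so A at z, i.e. z=y.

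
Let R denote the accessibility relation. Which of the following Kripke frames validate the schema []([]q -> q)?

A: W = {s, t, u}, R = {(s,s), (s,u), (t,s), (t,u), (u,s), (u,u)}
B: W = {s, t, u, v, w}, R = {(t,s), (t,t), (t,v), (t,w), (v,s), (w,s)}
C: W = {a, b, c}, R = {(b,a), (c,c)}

Frame correspondent (Sahlqvist): forall x forall y (Rxy -> Ryy) — i.e. shift-reflexivity.
A: holds.
B: fails — Rtv but not Rvv.
C: fails — Rba but not Raa.
Valid on: A.

A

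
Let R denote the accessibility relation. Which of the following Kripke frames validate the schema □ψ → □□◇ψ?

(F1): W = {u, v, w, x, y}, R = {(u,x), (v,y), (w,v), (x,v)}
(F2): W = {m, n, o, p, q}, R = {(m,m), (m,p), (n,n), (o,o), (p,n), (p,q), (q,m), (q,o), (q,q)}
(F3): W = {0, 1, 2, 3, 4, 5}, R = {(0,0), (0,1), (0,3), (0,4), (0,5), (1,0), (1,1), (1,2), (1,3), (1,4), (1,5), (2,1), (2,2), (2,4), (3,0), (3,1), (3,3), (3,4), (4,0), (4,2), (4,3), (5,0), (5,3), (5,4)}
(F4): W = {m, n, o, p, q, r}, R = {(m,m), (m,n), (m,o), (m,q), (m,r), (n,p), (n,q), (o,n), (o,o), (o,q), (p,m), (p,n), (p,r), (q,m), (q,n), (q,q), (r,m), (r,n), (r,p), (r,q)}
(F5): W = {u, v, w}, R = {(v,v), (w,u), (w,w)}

The schema corresponds to a generalized confluence (Geach) condition: ∀x ∀z (xR²z → ∃w (xRw ∧ zRw)).
(F1): fails — uR²v but no t with uRt and vRt.
(F2): fails — mR²n but no w with mRw and nRw.
(F3): ✓.
(F4): fails — pR²n but no w with pRw and nRw.
(F5): fails — wR²u but no t with wRt and uRt.

(F3)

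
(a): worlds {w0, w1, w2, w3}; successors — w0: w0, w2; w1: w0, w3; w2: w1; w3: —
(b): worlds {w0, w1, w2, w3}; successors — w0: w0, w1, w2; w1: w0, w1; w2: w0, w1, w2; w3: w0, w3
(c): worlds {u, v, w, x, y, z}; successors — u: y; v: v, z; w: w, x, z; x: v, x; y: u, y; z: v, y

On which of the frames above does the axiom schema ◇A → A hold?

Frame correspondent (Sahlqvist): ∀x ∀y (xRy → ∃w (y = w ∧ x = w)) — i.e. a generalized confluence (Geach) condition.
(a): fails — w0Rw2 but w2 ≠ w0.
(b): fails — w0Rw1 but w1 ≠ w0.
(c): fails — uRy but y ≠ u.

none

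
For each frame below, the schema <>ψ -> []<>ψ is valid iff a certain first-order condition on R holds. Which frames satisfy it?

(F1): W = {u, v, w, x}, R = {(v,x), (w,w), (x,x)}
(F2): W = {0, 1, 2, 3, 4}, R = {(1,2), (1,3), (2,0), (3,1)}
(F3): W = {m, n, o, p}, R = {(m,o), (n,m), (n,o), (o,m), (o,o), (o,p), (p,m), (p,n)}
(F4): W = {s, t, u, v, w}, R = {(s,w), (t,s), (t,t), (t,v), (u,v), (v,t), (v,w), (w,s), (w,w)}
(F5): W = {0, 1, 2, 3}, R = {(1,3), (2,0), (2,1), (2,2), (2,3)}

(F1)

The schema corresponds to the Euclidean property: forall x forall y forall z (Rxy & Rxz -> Ryz).
(F1): holds.
(F2): fails — R12 and R12 but not R22.
(F3): fails — Rnm and Rnm but not Rmm.
(F4): fails — Rtv and Rtv but not Rvv.
(F5): fails — R13 and R13 but not R33.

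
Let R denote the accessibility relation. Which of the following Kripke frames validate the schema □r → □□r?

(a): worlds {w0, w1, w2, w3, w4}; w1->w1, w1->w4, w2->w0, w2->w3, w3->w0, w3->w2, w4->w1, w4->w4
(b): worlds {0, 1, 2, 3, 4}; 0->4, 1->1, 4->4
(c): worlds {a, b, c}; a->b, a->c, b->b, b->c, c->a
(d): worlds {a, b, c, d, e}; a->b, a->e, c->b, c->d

(b), (d)

The schema corresponds to transitivity: ∀x ∀y ∀z (Rxy ∧ Ryz → Rxz).
(a): fails — Rw3w2 and Rw2w3 but not Rw3w3.
(b): holds.
(c): fails — Rbc and Rca but not Rba.
(d): holds.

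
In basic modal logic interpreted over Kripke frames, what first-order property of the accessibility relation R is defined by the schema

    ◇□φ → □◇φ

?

Convergence

This schema is the .2 axiom.
It corresponds to convergence: ∀x ∀y ∀z (Rxy ∧ Rxz → ∃w (Ryw ∧ Rzw)).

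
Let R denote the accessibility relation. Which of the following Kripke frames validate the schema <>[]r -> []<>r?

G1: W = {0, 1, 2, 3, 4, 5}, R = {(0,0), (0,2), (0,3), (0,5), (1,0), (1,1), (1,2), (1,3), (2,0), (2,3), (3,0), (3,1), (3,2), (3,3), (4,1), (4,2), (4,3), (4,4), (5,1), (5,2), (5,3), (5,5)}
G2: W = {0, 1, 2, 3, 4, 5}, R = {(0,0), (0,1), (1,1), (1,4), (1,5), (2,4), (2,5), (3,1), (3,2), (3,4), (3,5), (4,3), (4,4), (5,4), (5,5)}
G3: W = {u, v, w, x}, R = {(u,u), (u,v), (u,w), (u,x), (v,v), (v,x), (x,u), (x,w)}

G1, G2

Frame correspondent (Sahlqvist): forall x forall y forall z (Rxy & Rxz -> exists w (Ryw & Rzw)) — i.e. convergence.
G1: satisfies the condition.
G2: satisfies the condition.
G3: fails — Ruv and Ruw but v and w have no common successor.
Valid on: G1, G2.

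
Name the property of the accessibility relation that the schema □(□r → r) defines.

shift-reflexivity: ∀x ∀y (Rxy → Ryy)

Suppose □(□r→r) is valid. Take Rxy and set V(r)={w : Ryw}. Then at y, □r holds; since □(□r→r) at x, □r→r at y, so r at y, i.e. Ryy.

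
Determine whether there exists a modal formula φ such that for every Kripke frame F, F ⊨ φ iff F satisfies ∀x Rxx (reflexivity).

Yes, by □p → p

This is a Sahlqvist condition; the T axiom □p → p defines it.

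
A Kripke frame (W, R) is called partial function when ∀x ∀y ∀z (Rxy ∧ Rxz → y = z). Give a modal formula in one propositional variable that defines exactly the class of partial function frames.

This is partial functionality; the standard corresponding axiom is CD: ◇s → □s.
Suppose ◇s→□s is valid. Take Rxy, Rxz and set V(s)={y}. Then ◇s at x, so □s at x, so s at z, i.e. z=y.

◇s → □s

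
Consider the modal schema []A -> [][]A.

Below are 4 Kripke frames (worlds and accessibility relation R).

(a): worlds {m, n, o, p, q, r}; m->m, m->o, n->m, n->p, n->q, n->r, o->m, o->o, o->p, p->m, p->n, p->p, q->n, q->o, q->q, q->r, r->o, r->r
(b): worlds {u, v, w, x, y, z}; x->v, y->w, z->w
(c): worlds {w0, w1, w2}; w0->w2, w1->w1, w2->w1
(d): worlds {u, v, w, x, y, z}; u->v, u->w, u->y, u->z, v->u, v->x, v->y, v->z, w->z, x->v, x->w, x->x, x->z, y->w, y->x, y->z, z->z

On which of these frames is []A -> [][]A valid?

Frame correspondent (Sahlqvist): forall x forall y forall z (Rxy & Ryz -> Rxz) — i.e. transitivity.
(a): fails — Rnr and Rro but not Rno.
(b): satisfies the condition.
(c): fails — Rw0w2 and Rw2w1 but not Rw0w1.
(d): fails — Ruv and Rvu but not Ruu.
Valid on: (b).

(b)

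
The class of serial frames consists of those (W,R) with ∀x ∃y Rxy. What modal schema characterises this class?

□r → ◇r

This is seriality; the standard corresponding axiom is D: □r → ◇r.
Suppose □r→◇r is valid. At any x set V(r)=W. Then □r at x, so ◇r at x, so x has a successor.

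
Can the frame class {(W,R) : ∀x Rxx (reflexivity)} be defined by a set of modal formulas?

Yes: it is reflexivity, defined by the T schema □q → q.
Suppose □q→q is valid. At any x set V(q)={w : Rxw}. Then □q holds at x, so q holds at x, i.e. Rxx.

Yes — defined by □q → q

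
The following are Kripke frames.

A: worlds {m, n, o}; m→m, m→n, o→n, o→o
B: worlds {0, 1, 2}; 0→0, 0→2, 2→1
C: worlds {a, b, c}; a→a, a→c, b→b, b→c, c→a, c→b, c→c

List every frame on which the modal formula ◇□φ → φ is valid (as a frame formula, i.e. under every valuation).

The schema corresponds to symmetry: ∀x ∀y (Rxy → Ryx).
A: fails — Ron but not Rno.
B: fails — R21 but not R12.
C: condition met.
Valid on: C.

C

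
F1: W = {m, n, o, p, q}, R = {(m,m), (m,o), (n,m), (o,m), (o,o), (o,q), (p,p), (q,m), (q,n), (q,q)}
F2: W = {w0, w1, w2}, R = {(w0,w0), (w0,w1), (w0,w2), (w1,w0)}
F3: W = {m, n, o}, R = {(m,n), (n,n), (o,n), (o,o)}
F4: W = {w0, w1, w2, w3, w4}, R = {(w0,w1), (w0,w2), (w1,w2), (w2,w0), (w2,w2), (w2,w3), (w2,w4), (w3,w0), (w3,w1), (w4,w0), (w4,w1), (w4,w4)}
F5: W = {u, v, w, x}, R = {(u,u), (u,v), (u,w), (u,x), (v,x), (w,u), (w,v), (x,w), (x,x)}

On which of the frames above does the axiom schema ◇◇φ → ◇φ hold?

The schema corresponds to transitivity: ∀x ∀y ∀z (Rxy ∧ Ryz → Rxz).
F1: fails — Rmo and Roq but not Rmq.
F2: fails — Rw1w0 and Rw0w1 but not Rw1w1.
F3: holds.
F4: fails — Rw1w2 and Rw2w4 but not Rw1w4.
F5: fails — Rxw and Rwu but not Rxu.

F3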